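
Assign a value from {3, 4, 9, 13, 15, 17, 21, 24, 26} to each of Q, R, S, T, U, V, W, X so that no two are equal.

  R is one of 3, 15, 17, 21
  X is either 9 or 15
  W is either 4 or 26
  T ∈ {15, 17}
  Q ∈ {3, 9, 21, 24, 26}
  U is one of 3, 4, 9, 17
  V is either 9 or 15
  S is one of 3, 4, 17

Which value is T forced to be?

The 8 variables together cover exactly {3, 4, 9, 15, 17, 21, 24, 26} — 8 values for 8 variables — and 24 appears only in Q's list, so Q = 24.
The 7 still-open variables together cover exactly {3, 4, 9, 15, 17, 21, 26} — 7 values for 7 variables — and 21 appears only in R's list, so R = 21.
The 6 still-open variables draw from only 6 values {3, 4, 9, 15, 17, 26}, so each is used; only W can be 26, hence W = 26.
The 2 variables V and X are confined to {9, 15}, which locks those values in; drop them from T, U.
So T = 17.

17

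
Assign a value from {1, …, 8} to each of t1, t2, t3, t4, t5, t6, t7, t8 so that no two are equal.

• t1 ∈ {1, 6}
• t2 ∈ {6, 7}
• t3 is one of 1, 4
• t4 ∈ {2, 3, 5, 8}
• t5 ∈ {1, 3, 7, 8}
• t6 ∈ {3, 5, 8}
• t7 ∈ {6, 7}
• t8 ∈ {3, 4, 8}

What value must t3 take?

The 8 variables draw from only 8 values {1, 2, 3, 4, 5, 6, 7, 8}, so each is used; only t4 can be 2, hence t4 = 2.
Among the 7 still-open variables, 5 fits only t6 (and all 7 values in {1, 3, 4, 5, 6, 7, 8} must be used), so t6 = 5.
The 2 variables t2 and t7 are confined to {6, 7}, which locks those values in; drop them from t1, t5.
That leaves t1 = 1. Remove 1 from t3, t5.
So t3 = 4.

4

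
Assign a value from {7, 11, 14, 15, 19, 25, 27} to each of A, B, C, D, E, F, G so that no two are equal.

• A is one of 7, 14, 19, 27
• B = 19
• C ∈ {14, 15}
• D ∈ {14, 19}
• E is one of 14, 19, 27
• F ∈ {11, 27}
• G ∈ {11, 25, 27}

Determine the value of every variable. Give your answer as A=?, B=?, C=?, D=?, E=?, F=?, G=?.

B has just one choice, so B = 19. So A, D, E can't be 19.
That leaves D = 14. So A, C, E can't be 14.
E has just one choice, so E = 27. Strike 27 from A, F, G.
That leaves F = 11. Strike 11 from G.
G's domain is down to {25}, so G = 25.
A must be 7 (only option left).
That leaves C = 15.

A=7, B=19, C=15, D=14, E=27, F=11, G=25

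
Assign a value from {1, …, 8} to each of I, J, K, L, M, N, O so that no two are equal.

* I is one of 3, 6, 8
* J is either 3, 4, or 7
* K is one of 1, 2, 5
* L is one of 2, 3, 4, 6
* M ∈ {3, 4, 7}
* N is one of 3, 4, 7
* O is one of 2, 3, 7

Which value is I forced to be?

8

The 3 variables J, M, N are confined to {3, 4, 7}, which locks those values in; drop them from I, L, O.
O must be 2 (only option left). Eliminate 2 elsewhere: K, L.
L has just one choice, so L = 6. So I can't be 6.
So I = 8.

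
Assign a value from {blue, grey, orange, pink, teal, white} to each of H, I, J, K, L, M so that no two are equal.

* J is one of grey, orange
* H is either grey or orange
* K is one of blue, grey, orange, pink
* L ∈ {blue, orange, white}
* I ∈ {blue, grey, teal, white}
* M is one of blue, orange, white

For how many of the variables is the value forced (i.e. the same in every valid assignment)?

2

The 6 variables together cover exactly {blue, grey, orange, pink, teal, white} — 6 values for 6 variables — and pink appears only in K's list, so K = pink.
Among the 5 still-open variables, teal fits only I (and all 5 values in {blue, grey, orange, teal, white} must be used), so I = teal.
H and J between them cover only {grey, orange} — a naked pair. Remove those values from L, M.
Determined: I=teal, K=pink. The other variables each still have more than one consistent value. That makes 2.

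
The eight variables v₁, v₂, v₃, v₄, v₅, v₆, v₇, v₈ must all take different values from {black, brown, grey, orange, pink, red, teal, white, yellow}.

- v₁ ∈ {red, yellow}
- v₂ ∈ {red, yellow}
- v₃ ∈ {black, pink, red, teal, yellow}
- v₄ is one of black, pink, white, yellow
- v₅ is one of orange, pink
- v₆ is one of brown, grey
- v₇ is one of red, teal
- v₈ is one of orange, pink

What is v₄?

v₁ and v₂ between them cover only {red, yellow} — a naked pair. Remove those values from v₃, v₄, v₇.
v₇ has just one choice, so v₇ = teal. Remove teal from v₃.
v₅ and v₈ between them cover only {orange, pink} — a naked pair. Remove those values from v₃, v₄.
That leaves v₃ = black. Remove black from v₄.
So v₄ = white.

white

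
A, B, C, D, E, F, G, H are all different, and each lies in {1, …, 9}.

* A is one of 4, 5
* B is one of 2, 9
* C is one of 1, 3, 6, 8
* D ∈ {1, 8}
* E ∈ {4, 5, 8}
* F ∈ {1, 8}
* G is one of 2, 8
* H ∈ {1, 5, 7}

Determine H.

7

The 2 variables D and F are confined to {1, 8}, which locks those values in; drop them from C, E, G, H.
G must be 2 (only option left). Strike 2 from B.
B must be 9 (only option left).
A and E share exactly the 2 values {4, 5}; by pigeonhole those values go to them, so strike 4, 5 from H.
So H = 7.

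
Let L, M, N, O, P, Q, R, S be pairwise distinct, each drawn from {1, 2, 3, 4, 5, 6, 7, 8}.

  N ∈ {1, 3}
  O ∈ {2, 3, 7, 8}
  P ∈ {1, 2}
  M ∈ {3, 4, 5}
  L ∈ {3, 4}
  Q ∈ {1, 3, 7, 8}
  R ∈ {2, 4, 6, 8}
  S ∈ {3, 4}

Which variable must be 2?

P

The 8 variables draw from only 8 values {1, 2, 3, 4, 5, 6, 7, 8}, so each is used; only M can be 5, hence M = 5.
Among the 7 still-open variables, 6 fits only R (and all 7 values in {1, 2, 3, 4, 6, 7, 8} must be used), so R = 6.
The 2 variables L and S are confined to {3, 4}, which locks those values in; drop them from N, O, Q.
N's domain is down to {1}, so N = 1. Remove 1 from P, Q.
So 2 goes to P.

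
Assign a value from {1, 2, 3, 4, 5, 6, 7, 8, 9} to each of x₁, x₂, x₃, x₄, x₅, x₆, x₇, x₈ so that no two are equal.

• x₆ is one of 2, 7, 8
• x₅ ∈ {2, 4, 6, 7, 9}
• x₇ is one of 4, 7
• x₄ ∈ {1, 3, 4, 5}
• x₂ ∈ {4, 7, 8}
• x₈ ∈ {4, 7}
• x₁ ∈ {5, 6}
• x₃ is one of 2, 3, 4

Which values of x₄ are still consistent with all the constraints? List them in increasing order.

The 2 variables x₇ and x₈ are confined to {4, 7}, which locks those values in; drop them from x₂, x₃, x₄, x₅, x₆.
x₂'s domain is down to {8}, so x₂ = 8. Eliminate 8 elsewhere: x₆.
That leaves x₆ = 2. Eliminate 2 elsewhere: x₃, x₅.
x₃ must be 3 (only option left). So x₄ can't be 3.
No further eliminations apply; x₄ can still be any of 1, 5.

1, 5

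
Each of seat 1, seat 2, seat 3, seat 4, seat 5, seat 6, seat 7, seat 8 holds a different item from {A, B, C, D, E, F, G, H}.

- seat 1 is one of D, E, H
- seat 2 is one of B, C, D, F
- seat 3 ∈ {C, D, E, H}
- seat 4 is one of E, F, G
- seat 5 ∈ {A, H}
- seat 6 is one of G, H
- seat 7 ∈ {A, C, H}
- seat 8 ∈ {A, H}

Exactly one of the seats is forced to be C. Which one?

The 8 variables draw from only 8 values {A, B, C, D, E, F, G, H}, so each is used; only seat 2 can be B, hence seat 2 = B.
Among the 7 still-open variables, F fits only seat 4 (and all 7 values in {A, C, D, E, F, G, H} must be used), so seat 4 = F.
The 6 still-open variables draw from only 6 values {A, C, D, E, G, H}, so each is used; only seat 6 can be G, hence seat 6 = G.
seat 5 and seat 8 between them cover only {A, H} — a naked pair. Remove those values from seat 1, seat 3, seat 7.
So C goes to seat 7.

seat 7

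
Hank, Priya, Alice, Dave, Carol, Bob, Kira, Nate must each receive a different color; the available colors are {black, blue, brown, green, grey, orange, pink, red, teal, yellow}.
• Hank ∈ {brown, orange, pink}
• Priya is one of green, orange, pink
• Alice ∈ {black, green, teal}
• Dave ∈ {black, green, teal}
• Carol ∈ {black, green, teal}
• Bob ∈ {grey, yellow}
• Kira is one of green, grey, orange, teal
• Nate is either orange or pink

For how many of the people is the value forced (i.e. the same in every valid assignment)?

The 8 variables together cover exactly {black, brown, green, grey, orange, pink, teal, yellow} — 8 values for 8 variables — and brown appears only in Hank's list, so Hank = brown.
Among the 7 still-open variables, yellow fits only Bob (and all 7 values in {black, green, grey, orange, pink, teal, yellow} must be used), so Bob = yellow.
Among the 6 still-open variables, grey fits only Kira (and all 6 values in {black, green, grey, orange, pink, teal} must be used), so Kira = grey.
Alice, Dave, Carol share exactly the 3 values {black, green, teal}; by pigeonhole those values go to them, so strike black, green, teal from Priya.
Determined: Hank=brown, Bob=yellow, Kira=grey. The other people each still have more than one consistent value. That makes 3.

3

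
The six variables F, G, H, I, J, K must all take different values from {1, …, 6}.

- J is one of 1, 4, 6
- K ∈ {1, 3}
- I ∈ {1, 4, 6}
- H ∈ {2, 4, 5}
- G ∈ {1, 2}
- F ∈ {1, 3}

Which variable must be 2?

Among the 6 variables, 5 fits only H (and all 6 values in {1, 2, 3, 4, 5, 6} must be used), so H = 5.
The 5 still-open variables together cover exactly {1, 2, 3, 4, 6} — 5 values for 5 variables — and 2 appears only in G's list, so G = 2.

G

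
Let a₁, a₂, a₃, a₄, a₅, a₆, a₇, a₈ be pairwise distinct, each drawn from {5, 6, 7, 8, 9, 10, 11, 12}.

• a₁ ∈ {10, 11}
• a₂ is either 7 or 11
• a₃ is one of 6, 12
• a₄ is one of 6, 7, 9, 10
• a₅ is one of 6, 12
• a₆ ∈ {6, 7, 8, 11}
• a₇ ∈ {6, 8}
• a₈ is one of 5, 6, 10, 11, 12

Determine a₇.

8

Among the 8 variables, 5 fits only a₈ (and all 8 values in {5, 6, 7, 8, 9, 10, 11, 12} must be used), so a₈ = 5.
The 7 still-open variables draw from only 7 values {6, 7, 8, 9, 10, 11, 12}, so each is used; only a₄ can be 9, hence a₄ = 9.
The 6 still-open variables together cover exactly {6, 7, 8, 10, 11, 12} — 6 values for 6 variables — and 10 appears only in a₁'s list, so a₁ = 10.
a₃ and a₅ between them cover only {6, 12} — a naked pair. Remove those values from a₆, a₇.
So a₇ = 8.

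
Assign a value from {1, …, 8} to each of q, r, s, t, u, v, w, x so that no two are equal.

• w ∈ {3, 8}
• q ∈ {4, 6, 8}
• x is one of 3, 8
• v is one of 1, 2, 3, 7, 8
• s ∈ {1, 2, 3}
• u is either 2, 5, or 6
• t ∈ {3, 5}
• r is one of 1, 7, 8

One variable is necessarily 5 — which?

t

The 8 variables draw from only 8 values {1, 2, 3, 4, 5, 6, 7, 8}, so each is used; only q can be 4, hence q = 4.
The 7 still-open variables together cover exactly {1, 2, 3, 5, 6, 7, 8} — 7 values for 7 variables — and 6 appears only in u's list, so u = 6.
Among the 6 still-open variables, 5 fits only t (and all 6 values in {1, 2, 3, 5, 7, 8} must be used), so t = 5.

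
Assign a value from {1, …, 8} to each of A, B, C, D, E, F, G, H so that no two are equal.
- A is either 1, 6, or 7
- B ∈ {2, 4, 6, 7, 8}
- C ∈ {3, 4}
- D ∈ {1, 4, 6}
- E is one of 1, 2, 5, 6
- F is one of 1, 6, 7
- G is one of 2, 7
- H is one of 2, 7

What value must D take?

4

Among the 8 variables, 3 fits only C (and all 8 values in {1, 2, 3, 4, 5, 6, 7, 8} must be used), so C = 3.
The 7 still-open variables draw from only 7 values {1, 2, 4, 5, 6, 7, 8}, so each is used; only E can be 5, hence E = 5.
Among the 6 still-open variables, 8 fits only B (and all 6 values in {1, 2, 4, 6, 7, 8} must be used), so B = 8.
The 5 still-open variables draw from only 5 values {1, 2, 4, 6, 7}, so each is used; only D can be 4, hence D = 4.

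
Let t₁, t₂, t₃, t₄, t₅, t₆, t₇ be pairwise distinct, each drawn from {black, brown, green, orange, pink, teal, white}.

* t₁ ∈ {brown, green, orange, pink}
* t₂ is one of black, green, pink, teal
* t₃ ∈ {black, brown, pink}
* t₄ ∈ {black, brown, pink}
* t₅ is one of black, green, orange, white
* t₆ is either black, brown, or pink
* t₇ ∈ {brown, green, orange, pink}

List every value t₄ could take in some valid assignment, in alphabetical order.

black, brown, pink

Among the 7 variables, teal fits only t₂ (and all 7 values in {black, brown, green, orange, pink, teal, white} must be used), so t₂ = teal.
Among the 6 still-open variables, white fits only t₅ (and all 6 values in {black, brown, green, orange, pink, white} must be used), so t₅ = white.
t₃, t₄, t₆ share exactly the 3 values {black, brown, pink}; by pigeonhole those values go to them, so strike black, brown, pink from t₁, t₇.
No further eliminations apply; t₄ can still be any of black, brown, pink.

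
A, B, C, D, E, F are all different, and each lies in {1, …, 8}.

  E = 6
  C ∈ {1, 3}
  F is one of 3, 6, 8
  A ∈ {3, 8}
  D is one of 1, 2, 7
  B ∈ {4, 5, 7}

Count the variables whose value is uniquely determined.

2

E must be 6 (only option left). Remove 6 from F.
A and F between them cover only {3, 8} — a naked pair. Remove those values from C.
C must be 1 (only option left). Strike 1 from D.
Determined: C=1, E=6. The other variables each still have more than one consistent value. That makes 2.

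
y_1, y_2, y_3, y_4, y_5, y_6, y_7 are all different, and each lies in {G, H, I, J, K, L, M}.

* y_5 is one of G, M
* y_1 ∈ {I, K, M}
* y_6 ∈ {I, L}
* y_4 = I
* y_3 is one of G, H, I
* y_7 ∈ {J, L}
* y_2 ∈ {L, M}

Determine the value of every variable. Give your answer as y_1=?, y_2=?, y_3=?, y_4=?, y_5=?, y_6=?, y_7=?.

y_1=K, y_2=M, y_3=H, y_4=I, y_5=G, y_6=L, y_7=J

y_4's domain is down to {I}, so y_4 = I. Remove I from y_1, y_3, y_6.
y_6 must be L (only option left). Remove L from y_2, y_7.
That leaves y_7 = J.
That leaves y_2 = M. Remove M from y_1, y_5.
That leaves y_5 = G. Remove G from y_3.
y_1 must be K (only option left).
y_3's domain is down to {H}, so y_3 = H.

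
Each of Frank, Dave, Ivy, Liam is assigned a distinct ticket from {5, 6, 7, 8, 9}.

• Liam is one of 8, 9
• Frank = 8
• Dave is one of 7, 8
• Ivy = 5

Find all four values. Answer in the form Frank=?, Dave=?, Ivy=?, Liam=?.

Frank=8, Dave=7, Ivy=5, Liam=9

Frank has just one choice, so Frank = 8. So Dave, Liam can't be 8.
Dave's domain is down to {7}, so Dave = 7.
Ivy must be 5 (only option left).
Liam has just one choice, so Liam = 9.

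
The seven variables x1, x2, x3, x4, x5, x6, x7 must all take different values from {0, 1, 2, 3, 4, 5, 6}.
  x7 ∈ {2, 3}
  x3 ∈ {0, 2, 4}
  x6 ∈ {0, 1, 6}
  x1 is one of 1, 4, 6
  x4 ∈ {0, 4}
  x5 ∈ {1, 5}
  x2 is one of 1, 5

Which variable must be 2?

x3

The 7 variables together cover exactly {0, 1, 2, 3, 4, 5, 6} — 7 values for 7 variables — and 3 appears only in x7's list, so x7 = 3.
The 6 still-open variables together cover exactly {0, 1, 2, 4, 5, 6} — 6 values for 6 variables — and 2 appears only in x3's list, so x3 = 2.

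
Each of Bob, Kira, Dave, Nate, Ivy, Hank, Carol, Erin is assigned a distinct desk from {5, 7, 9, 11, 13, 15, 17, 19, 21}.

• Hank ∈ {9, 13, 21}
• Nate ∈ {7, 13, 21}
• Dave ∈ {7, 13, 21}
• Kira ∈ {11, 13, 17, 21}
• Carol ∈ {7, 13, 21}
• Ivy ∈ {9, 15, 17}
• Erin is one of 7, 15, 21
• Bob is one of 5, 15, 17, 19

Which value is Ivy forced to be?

Dave, Nate, Carol between them cover only {7, 13, 21} — a naked triple. Remove those values from Kira, Hank, Erin.
That leaves Hank = 9. So Ivy can't be 9.
Erin's domain is down to {15}, so Erin = 15. So Bob, Ivy can't be 15.
So Ivy = 17.

17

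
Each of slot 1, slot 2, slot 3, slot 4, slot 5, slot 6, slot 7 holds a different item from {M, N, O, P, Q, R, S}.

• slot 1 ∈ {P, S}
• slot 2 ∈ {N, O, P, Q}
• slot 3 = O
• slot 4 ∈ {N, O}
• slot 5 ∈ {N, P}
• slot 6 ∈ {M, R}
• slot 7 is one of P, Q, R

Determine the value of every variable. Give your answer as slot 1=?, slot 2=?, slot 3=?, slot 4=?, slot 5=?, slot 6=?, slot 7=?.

slot 1=S, slot 2=Q, slot 3=O, slot 4=N, slot 5=P, slot 6=M, slot 7=R

slot 3's domain is down to {O}, so slot 3 = O. Strike O from slot 2, slot 4.
That leaves slot 4 = N. So slot 2, slot 5 can't be N.
That leaves slot 5 = P. Eliminate P elsewhere: slot 1, slot 2, slot 7.
slot 1 must be S (only option left).
slot 2 must be Q (only option left). Eliminate Q elsewhere: slot 7.
slot 7's domain is down to {R}, so slot 7 = R. Remove R from slot 6.
That leaves slot 6 = M.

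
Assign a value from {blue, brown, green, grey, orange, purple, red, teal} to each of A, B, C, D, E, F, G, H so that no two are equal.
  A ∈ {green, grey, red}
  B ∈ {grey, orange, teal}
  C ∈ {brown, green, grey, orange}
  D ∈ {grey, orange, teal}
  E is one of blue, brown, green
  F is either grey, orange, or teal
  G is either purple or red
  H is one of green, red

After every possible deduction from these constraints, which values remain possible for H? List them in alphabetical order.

green, red

The 8 variables together cover exactly {blue, brown, green, grey, orange, purple, red, teal} — 8 values for 8 variables — and blue appears only in E's list, so E = blue.
Among the 7 still-open variables, brown fits only C (and all 7 values in {brown, green, grey, orange, purple, red, teal} must be used), so C = brown.
Among the 6 still-open variables, purple fits only G (and all 6 values in {green, grey, orange, purple, red, teal} must be used), so G = purple.
The 3 variables B, D, F are confined to {grey, orange, teal}, which locks those values in; drop them from A.
No further eliminations apply; H can still be any of green, red.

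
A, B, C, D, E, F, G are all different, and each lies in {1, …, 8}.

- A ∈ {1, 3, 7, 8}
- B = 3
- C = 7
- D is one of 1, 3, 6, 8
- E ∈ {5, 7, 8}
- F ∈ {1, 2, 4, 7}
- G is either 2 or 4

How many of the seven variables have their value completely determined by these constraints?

B has just one choice, so B = 3. So A, D can't be 3.
That leaves C = 7. So A, E, F can't be 7.
Determined: B=3, C=7. The other variables each still have more than one consistent value. That makes 2.

2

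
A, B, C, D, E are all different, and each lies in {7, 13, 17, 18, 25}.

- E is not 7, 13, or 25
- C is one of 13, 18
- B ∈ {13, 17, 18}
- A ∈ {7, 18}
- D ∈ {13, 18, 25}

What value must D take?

25

Among the 5 variables, 7 fits only A (and all 5 values in {7, 13, 17, 18, 25} must be used), so A = 7.
The 4 still-open variables draw from only 4 values {13, 17, 18, 25}, so each is used; only D can be 25, hence D = 25.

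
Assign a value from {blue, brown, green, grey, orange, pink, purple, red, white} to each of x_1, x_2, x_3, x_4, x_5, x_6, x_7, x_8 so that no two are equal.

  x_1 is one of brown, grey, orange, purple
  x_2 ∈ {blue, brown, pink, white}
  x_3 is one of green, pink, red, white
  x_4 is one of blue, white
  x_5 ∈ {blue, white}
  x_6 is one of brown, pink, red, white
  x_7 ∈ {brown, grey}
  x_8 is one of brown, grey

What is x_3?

x_4 and x_5 share exactly the 2 values {blue, white}; by pigeonhole those values go to them, so strike blue, white from x_2, x_3, x_6.
x_7 and x_8 between them cover only {brown, grey} — a naked pair. Remove those values from x_1, x_2, x_6.
x_2's domain is down to {pink}, so x_2 = pink. Strike pink from x_3, x_6.
That leaves x_6 = red. Remove red from x_3.
So x_3 = green.

green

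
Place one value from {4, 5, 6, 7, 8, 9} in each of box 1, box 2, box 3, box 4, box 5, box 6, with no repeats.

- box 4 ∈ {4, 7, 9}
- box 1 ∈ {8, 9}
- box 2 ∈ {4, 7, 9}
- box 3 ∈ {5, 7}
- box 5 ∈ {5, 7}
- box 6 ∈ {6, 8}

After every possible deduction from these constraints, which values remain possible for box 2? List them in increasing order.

4, 9

The 6 variables draw from only 6 values {4, 5, 6, 7, 8, 9}, so each is used; only box 6 can be 6, hence box 6 = 6.
The 5 still-open variables together cover exactly {4, 5, 7, 8, 9} — 5 values for 5 variables — and 8 appears only in box 1's list, so box 1 = 8.
box 3 and box 5 between them cover only {5, 7} — a naked pair. Remove those values from box 2, box 4.
No further eliminations apply; box 2 can still be any of 4, 9.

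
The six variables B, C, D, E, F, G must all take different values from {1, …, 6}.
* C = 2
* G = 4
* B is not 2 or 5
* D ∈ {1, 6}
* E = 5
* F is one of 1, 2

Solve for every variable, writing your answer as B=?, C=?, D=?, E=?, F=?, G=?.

C must be 2 (only option left). Strike 2 from F.
E must be 5 (only option left).
That leaves F = 1. Eliminate 1 elsewhere: B, D.
That leaves G = 4. So B can't be 4.
D's domain is down to {6}, so D = 6. So B can't be 6.
B's domain is down to {3}, so B = 3.

B=3, C=2, D=6, E=5, F=1, G=4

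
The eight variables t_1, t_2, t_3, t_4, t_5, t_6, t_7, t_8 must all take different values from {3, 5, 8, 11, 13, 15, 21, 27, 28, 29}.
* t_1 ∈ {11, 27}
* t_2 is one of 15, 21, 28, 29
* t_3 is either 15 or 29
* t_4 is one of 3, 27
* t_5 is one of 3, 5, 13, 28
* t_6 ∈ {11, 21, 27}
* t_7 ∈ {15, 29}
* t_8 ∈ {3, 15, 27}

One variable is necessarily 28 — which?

t_3 and t_7 share exactly the 2 values {15, 29}; by pigeonhole those values go to them, so strike 15, 29 from t_2, t_8.
t_4 and t_8 share exactly the 2 values {3, 27}; by pigeonhole those values go to them, so strike 3, 27 from t_1, t_5, t_6.
t_1 has just one choice, so t_1 = 11. Remove 11 from t_6.
t_6 must be 21 (only option left). Strike 21 from t_2.
So 28 goes to t_2.

t_2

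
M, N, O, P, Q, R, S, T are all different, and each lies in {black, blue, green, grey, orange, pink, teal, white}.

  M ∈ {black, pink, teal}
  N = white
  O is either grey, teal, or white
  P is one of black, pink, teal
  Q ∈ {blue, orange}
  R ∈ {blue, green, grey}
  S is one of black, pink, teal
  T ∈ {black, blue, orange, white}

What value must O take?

grey

N's domain is down to {white}, so N = white. So O, T can't be white.
The 7 still-open variables draw from only 7 values {black, blue, green, grey, orange, pink, teal}, so each is used; only R can be green, hence R = green.
The 6 still-open variables draw from only 6 values {black, blue, grey, orange, pink, teal}, so each is used; only O can be grey, hence O = grey.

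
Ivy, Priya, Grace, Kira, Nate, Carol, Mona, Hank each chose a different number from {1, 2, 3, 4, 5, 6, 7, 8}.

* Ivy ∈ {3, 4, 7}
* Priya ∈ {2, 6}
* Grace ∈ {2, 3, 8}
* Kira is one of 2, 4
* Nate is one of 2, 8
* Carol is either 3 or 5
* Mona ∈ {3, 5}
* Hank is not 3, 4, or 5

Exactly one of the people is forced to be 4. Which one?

Kira

Among the 8 variables, 1 fits only Hank (and all 8 values in {1, 2, 3, 4, 5, 6, 7, 8} must be used), so Hank = 1.
The 7 still-open variables together cover exactly {2, 3, 4, 5, 6, 7, 8} — 7 values for 7 variables — and 6 appears only in Priya's list, so Priya = 6.
Among the 6 still-open variables, 7 fits only Ivy (and all 6 values in {2, 3, 4, 5, 7, 8} must be used), so Ivy = 7.
The 5 still-open variables draw from only 5 values {2, 3, 4, 5, 8}, so each is used; only Kira can be 4, hence Kira = 4.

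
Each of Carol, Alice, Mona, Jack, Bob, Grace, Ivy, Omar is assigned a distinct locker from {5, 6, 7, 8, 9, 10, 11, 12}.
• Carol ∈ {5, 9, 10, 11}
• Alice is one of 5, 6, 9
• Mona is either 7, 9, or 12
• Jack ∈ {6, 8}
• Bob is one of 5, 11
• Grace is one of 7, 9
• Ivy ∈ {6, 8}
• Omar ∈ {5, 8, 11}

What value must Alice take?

9

Among the 8 variables, 10 fits only Carol (and all 8 values in {5, 6, 7, 8, 9, 10, 11, 12} must be used), so Carol = 10.
The 7 still-open variables together cover exactly {5, 6, 7, 8, 9, 11, 12} — 7 values for 7 variables — and 12 appears only in Mona's list, so Mona = 12.
Among the 6 still-open variables, 7 fits only Grace (and all 6 values in {5, 6, 7, 8, 9, 11} must be used), so Grace = 7.
The 5 still-open variables together cover exactly {5, 6, 8, 9, 11} — 5 values for 5 variables — and 9 appears only in Alice's list, so Alice = 9.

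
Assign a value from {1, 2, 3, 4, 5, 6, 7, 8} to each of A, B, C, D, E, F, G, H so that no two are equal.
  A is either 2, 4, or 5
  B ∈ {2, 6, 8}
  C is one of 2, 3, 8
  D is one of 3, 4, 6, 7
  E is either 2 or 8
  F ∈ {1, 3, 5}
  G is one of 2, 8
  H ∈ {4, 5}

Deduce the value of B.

6

The 8 variables together cover exactly {1, 2, 3, 4, 5, 6, 7, 8} — 8 values for 8 variables — and 1 appears only in F's list, so F = 1.
Among the 7 still-open variables, 7 fits only D (and all 7 values in {2, 3, 4, 5, 6, 7, 8} must be used), so D = 7.
The 6 still-open variables together cover exactly {2, 3, 4, 5, 6, 8} — 6 values for 6 variables — and 3 appears only in C's list, so C = 3.
Among the 5 still-open variables, 6 fits only B (and all 5 values in {2, 4, 5, 6, 8} must be used), so B = 6.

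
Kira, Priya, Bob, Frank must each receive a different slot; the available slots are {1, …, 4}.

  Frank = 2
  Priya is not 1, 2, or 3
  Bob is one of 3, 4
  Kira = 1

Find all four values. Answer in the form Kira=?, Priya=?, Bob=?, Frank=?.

Kira=1, Priya=4, Bob=3, Frank=2

Kira's domain is down to {1}, so Kira = 1.
Priya has just one choice, so Priya = 4. So Bob can't be 4.
Bob must be 3 (only option left).
Frank's domain is down to {2}, so Frank = 2.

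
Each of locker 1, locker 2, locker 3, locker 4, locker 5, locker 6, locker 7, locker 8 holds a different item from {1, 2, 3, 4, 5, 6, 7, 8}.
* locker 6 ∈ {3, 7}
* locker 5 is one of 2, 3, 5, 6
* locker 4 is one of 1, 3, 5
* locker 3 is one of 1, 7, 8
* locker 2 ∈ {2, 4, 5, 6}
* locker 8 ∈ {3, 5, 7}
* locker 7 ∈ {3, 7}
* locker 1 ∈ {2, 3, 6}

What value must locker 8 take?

5

The 8 variables draw from only 8 values {1, 2, 3, 4, 5, 6, 7, 8}, so each is used; only locker 2 can be 4, hence locker 2 = 4.
Among the 7 still-open variables, 8 fits only locker 3 (and all 7 values in {1, 2, 3, 5, 6, 7, 8} must be used), so locker 3 = 8.
The 6 still-open variables draw from only 6 values {1, 2, 3, 5, 6, 7}, so each is used; only locker 4 can be 1, hence locker 4 = 1.
The 2 variables locker 6 and locker 7 are confined to {3, 7}, which locks those values in; drop them from locker 1, locker 5, locker 8.
So locker 8 = 5.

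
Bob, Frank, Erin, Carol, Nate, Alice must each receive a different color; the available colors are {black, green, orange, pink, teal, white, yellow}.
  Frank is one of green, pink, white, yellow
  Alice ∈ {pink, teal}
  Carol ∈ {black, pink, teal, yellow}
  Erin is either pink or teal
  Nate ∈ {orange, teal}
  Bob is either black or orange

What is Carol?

Erin and Alice between them cover only {pink, teal} — a naked pair. Remove those values from Frank, Carol, Nate.
Nate's domain is down to {orange}, so Nate = orange. So Bob can't be orange.
Bob's domain is down to {black}, so Bob = black. Remove black from Carol.
So Carol = yellow.

yellow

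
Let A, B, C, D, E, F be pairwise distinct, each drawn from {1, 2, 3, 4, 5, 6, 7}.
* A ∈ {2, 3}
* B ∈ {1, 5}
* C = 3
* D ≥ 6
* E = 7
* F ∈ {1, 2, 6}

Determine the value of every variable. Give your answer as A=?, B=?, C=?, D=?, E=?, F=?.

C has just one choice, so C = 3. Remove 3 from A.
E's domain is down to {7}, so E = 7. Strike 7 from D.
A's domain is down to {2}, so A = 2. Strike 2 from F.
That leaves D = 6. Remove 6 from F.
F's domain is down to {1}, so F = 1. Strike 1 from B.
B must be 5 (only option left).

A=2, B=5, C=3, D=6, E=7, F=1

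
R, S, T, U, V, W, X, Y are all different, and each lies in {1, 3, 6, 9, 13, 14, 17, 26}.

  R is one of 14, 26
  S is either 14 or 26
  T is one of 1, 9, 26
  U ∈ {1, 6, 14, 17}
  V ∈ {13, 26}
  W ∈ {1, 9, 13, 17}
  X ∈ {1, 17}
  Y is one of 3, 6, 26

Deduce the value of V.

The 8 variables draw from only 8 values {1, 3, 6, 9, 13, 14, 17, 26}, so each is used; only Y can be 3, hence Y = 3.
The 7 still-open variables together cover exactly {1, 6, 9, 13, 14, 17, 26} — 7 values for 7 variables — and 6 appears only in U's list, so U = 6.
The 2 variables R and S are confined to {14, 26}, which locks those values in; drop them from T, V.
So V = 13.

13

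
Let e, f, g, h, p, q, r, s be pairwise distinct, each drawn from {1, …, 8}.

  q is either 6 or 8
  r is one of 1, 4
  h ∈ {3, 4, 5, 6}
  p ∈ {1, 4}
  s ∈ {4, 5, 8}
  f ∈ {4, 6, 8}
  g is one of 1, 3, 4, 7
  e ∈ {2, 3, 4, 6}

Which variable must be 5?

The 8 variables draw from only 8 values {1, 2, 3, 4, 5, 6, 7, 8}, so each is used; only e can be 2, hence e = 2.
The 7 still-open variables draw from only 7 values {1, 3, 4, 5, 6, 7, 8}, so each is used; only g can be 7, hence g = 7.
Among the 6 still-open variables, 3 fits only h (and all 6 values in {1, 3, 4, 5, 6, 8} must be used), so h = 3.
The 5 still-open variables together cover exactly {1, 4, 5, 6, 8} — 5 values for 5 variables — and 5 appears only in s's list, so s = 5.

s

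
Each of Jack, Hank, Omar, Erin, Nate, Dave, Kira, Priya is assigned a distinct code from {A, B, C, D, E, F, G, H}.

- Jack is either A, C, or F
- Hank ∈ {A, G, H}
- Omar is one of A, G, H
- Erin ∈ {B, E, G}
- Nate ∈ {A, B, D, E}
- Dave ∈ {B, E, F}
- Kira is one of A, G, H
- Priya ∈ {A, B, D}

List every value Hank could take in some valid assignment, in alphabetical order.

A, G, H

Among the 8 variables, C fits only Jack (and all 8 values in {A, B, C, D, E, F, G, H} must be used), so Jack = C.
Among the 7 still-open variables, F fits only Dave (and all 7 values in {A, B, D, E, F, G, H} must be used), so Dave = F.
Hank, Omar, Kira between them cover only {A, G, H} — a naked triple. Remove those values from Erin, Nate, Priya.
No further eliminations apply; Hank can still be any of A, G, H.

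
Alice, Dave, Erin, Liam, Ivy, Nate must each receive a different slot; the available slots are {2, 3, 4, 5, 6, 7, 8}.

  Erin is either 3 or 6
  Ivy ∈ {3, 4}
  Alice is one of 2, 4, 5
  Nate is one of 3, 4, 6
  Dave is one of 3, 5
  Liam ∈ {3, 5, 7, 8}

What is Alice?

2

Erin, Ivy, Nate between them cover only {3, 4, 6} — a naked triple. Remove those values from Alice, Dave, Liam.
Dave must be 5 (only option left). So Alice, Liam can't be 5.
So Alice = 2.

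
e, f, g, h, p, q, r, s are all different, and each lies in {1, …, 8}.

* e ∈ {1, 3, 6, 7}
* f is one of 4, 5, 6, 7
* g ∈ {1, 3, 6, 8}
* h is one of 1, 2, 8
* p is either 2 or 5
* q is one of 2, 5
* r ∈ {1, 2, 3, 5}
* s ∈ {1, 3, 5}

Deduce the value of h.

Among the 8 variables, 4 fits only f (and all 8 values in {1, 2, 3, 4, 5, 6, 7, 8} must be used), so f = 4.
The 7 still-open variables together cover exactly {1, 2, 3, 5, 6, 7, 8} — 7 values for 7 variables — and 7 appears only in e's list, so e = 7.
Among the 6 still-open variables, 6 fits only g (and all 6 values in {1, 2, 3, 5, 6, 8} must be used), so g = 6.
The 5 still-open variables together cover exactly {1, 2, 3, 5, 8} — 5 values for 5 variables — and 8 appears only in h's list, so h = 8.

8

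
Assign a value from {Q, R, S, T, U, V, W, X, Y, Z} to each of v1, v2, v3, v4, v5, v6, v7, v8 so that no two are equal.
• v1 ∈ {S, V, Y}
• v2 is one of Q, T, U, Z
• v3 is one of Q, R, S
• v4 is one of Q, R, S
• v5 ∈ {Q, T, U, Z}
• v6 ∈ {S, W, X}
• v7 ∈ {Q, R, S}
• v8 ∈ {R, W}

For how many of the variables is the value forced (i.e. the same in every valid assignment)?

v3, v4, v7 share exactly the 3 values {Q, R, S}; by pigeonhole those values go to them, so strike Q, R, S from v1, v2, v5, v6, v8.
That leaves v8 = W. Remove W from v6.
v6 must be X (only option left).
Determined: v6=X, v8=W. The other variables each still have more than one consistent value. That makes 2.

2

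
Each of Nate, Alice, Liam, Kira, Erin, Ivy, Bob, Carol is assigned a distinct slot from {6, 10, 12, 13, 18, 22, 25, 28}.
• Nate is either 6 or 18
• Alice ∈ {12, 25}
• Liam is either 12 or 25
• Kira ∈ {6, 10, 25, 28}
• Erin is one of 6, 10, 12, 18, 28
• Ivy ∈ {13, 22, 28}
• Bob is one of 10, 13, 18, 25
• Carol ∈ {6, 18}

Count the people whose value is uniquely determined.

2

The 8 variables draw from only 8 values {6, 10, 12, 13, 18, 22, 25, 28}, so each is used; only Ivy can be 22, hence Ivy = 22.
The 7 still-open variables together cover exactly {6, 10, 12, 13, 18, 25, 28} — 7 values for 7 variables — and 13 appears only in Bob's list, so Bob = 13.
Nate and Carol share exactly the 2 values {6, 18}; by pigeonhole those values go to them, so strike 6, 18 from Kira, Erin.
Alice and Liam share exactly the 2 values {12, 25}; by pigeonhole those values go to them, so strike 12, 25 from Kira, Erin.
Determined: Ivy=22, Bob=13. The other people each still have more than one consistent value. That makes 2.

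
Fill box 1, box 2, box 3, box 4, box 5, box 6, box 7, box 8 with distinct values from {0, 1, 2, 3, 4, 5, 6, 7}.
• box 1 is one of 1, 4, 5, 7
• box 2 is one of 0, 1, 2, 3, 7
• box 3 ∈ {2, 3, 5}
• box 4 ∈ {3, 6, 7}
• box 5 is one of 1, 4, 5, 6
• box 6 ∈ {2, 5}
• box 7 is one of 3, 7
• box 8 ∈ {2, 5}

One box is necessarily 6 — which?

box 4

The 8 variables draw from only 8 values {0, 1, 2, 3, 4, 5, 6, 7}, so each is used; only box 2 can be 0, hence box 2 = 0.
box 6 and box 8 share exactly the 2 values {2, 5}; by pigeonhole those values go to them, so strike 2, 5 from box 1, box 3, box 5.
box 3 must be 3 (only option left). Eliminate 3 elsewhere: box 4, box 7.
box 7's domain is down to {7}, so box 7 = 7. Strike 7 from box 1, box 4.
So 6 goes to box 4.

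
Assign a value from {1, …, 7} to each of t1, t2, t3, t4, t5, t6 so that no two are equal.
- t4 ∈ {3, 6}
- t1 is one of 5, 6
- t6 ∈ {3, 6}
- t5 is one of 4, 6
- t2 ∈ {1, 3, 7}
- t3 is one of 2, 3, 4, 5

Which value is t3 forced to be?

2

The 2 variables t4 and t6 are confined to {3, 6}, which locks those values in; drop them from t1, t2, t3, t5.
t1 must be 5 (only option left). Remove 5 from t3.
t5 has just one choice, so t5 = 4. Strike 4 from t3.
So t3 = 2.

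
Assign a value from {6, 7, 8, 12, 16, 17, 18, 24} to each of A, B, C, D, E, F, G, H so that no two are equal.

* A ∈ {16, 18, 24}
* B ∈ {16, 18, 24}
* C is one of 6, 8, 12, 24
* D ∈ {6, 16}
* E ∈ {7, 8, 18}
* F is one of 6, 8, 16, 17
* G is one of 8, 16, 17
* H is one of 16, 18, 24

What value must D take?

6

Among the 8 variables, 7 fits only E (and all 8 values in {6, 7, 8, 12, 16, 17, 18, 24} must be used), so E = 7.
The 7 still-open variables together cover exactly {6, 8, 12, 16, 17, 18, 24} — 7 values for 7 variables — and 12 appears only in C's list, so C = 12.
A, B, H between them cover only {16, 18, 24} — a naked triple. Remove those values from D, F, G.
So D = 6.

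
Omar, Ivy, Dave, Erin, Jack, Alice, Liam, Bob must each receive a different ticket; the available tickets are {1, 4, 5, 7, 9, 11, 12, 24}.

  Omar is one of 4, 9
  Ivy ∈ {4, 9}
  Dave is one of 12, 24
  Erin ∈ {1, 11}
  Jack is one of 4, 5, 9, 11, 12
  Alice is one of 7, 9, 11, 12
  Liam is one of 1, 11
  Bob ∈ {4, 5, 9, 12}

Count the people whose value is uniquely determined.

2

The 8 variables draw from only 8 values {1, 4, 5, 7, 9, 11, 12, 24}, so each is used; only Alice can be 7, hence Alice = 7.
Among the 7 still-open variables, 24 fits only Dave (and all 7 values in {1, 4, 5, 9, 11, 12, 24} must be used), so Dave = 24.
The 2 variables Omar and Ivy are confined to {4, 9}, which locks those values in; drop them from Jack, Bob.
The 2 variables Erin and Liam are confined to {1, 11}, which locks those values in; drop them from Jack.
Determined: Dave=24, Alice=7. The other people each still have more than one consistent value. That makes 2.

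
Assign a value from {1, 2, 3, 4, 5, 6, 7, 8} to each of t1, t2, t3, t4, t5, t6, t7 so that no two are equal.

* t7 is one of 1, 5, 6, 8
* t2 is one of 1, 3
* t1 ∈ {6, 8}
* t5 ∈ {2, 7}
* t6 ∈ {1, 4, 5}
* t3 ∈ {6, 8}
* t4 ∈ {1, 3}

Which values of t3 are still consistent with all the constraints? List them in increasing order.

6, 8

The 2 variables t1 and t3 are confined to {6, 8}, which locks those values in; drop them from t7.
The 2 variables t2 and t4 are confined to {1, 3}, which locks those values in; drop them from t6, t7.
That leaves t7 = 5. Remove 5 from t6.
t6's domain is down to {4}, so t6 = 4.
No further eliminations apply; t3 can still be any of 6, 8.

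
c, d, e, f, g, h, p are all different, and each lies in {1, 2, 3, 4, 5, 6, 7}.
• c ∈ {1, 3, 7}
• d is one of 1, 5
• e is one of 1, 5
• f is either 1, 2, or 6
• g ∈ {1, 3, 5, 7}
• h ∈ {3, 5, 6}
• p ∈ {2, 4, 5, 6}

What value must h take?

6

The 7 variables together cover exactly {1, 2, 3, 4, 5, 6, 7} — 7 values for 7 variables — and 4 appears only in p's list, so p = 4.
Among the 6 still-open variables, 2 fits only f (and all 6 values in {1, 2, 3, 5, 6, 7} must be used), so f = 2.
Among the 5 still-open variables, 6 fits only h (and all 5 values in {1, 3, 5, 6, 7} must be used), so h = 6.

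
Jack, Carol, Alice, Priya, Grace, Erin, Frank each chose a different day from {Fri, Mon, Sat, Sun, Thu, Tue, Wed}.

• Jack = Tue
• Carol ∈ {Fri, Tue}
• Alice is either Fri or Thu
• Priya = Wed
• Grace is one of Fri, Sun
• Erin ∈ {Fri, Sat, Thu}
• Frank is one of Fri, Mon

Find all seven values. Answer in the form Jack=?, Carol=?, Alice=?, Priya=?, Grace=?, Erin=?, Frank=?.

Jack=Tue, Carol=Fri, Alice=Thu, Priya=Wed, Grace=Sun, Erin=Sat, Frank=Mon

Jack has just one choice, so Jack = Tue. Remove Tue from Carol.
Carol must be Fri (only option left). Eliminate Fri elsewhere: Alice, Grace, Erin, Frank.
That leaves Alice = Thu. So Erin can't be Thu.
Priya's domain is down to {Wed}, so Priya = Wed.
That leaves Grace = Sun.
Erin has just one choice, so Erin = Sat.
Frank has just one choice, so Frank = Mon.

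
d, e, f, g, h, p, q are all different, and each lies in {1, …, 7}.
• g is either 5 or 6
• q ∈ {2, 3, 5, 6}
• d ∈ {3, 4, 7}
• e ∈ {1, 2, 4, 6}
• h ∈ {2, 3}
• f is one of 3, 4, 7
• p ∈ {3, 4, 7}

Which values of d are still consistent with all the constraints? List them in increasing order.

Among the 7 variables, 1 fits only e (and all 7 values in {1, 2, 3, 4, 5, 6, 7} must be used), so e = 1.
d, f, p between them cover only {3, 4, 7} — a naked triple. Remove those values from h, q.
h's domain is down to {2}, so h = 2. Eliminate 2 elsewhere: q.
No further eliminations apply; d can still be any of 3, 4, 7.

3, 4, 7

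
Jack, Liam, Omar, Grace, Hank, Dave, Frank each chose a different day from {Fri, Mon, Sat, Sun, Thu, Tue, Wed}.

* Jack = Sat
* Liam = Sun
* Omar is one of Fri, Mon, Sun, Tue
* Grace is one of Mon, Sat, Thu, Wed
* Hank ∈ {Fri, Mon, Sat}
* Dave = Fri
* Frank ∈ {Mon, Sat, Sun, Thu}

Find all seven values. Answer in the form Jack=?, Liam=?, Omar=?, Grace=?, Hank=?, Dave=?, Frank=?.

Jack=Sat, Liam=Sun, Omar=Tue, Grace=Wed, Hank=Mon, Dave=Fri, Frank=Thu

Jack must be Sat (only option left). Strike Sat from Grace, Hank, Frank.
That leaves Liam = Sun. Eliminate Sun elsewhere: Omar, Frank.
That leaves Dave = Fri. Remove Fri from Omar, Hank.
Hank's domain is down to {Mon}, so Hank = Mon. Eliminate Mon elsewhere: Omar, Grace, Frank.
Frank's domain is down to {Thu}, so Frank = Thu. So Grace can't be Thu.
Omar must be Tue (only option left).
Grace's domain is down to {Wed}, so Grace = Wed.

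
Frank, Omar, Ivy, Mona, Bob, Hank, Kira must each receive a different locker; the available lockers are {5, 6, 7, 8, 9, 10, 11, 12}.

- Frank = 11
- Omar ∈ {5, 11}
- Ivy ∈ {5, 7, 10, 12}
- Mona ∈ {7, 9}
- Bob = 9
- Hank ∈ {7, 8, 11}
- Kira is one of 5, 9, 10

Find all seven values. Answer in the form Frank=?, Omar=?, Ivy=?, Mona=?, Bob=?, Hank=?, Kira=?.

Frank has just one choice, so Frank = 11. Remove 11 from Omar, Hank.
Omar has just one choice, so Omar = 5. So Ivy, Kira can't be 5.
Bob has just one choice, so Bob = 9. So Mona, Kira can't be 9.
Kira's domain is down to {10}, so Kira = 10. Eliminate 10 elsewhere: Ivy.
Mona has just one choice, so Mona = 7. Remove 7 from Ivy, Hank.
That leaves Hank = 8.
Ivy's domain is down to {12}, so Ivy = 12.

Frank=11, Omar=5, Ivy=12, Mona=7, Bob=9, Hank=8, Kira=10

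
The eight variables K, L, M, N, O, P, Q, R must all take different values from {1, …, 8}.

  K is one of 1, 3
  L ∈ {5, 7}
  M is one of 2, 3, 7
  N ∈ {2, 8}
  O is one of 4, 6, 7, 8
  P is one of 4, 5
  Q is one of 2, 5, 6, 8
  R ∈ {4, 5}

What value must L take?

The 8 variables draw from only 8 values {1, 2, 3, 4, 5, 6, 7, 8}, so each is used; only K can be 1, hence K = 1.
The 7 still-open variables draw from only 7 values {2, 3, 4, 5, 6, 7, 8}, so each is used; only M can be 3, hence M = 3.
P and R share exactly the 2 values {4, 5}; by pigeonhole those values go to them, so strike 4, 5 from L, O, Q.
So L = 7.

7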